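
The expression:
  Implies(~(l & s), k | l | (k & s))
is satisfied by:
  {k: True, l: True}
  {k: True, l: False}
  {l: True, k: False}


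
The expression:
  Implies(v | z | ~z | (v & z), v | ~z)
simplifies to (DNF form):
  v | ~z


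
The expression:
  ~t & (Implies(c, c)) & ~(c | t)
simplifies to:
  ~c & ~t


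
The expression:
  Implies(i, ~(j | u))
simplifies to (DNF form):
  ~i | (~j & ~u)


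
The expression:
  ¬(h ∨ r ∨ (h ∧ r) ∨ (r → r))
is never true.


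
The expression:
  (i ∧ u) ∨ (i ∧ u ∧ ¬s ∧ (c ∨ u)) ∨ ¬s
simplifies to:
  (i ∧ u) ∨ ¬s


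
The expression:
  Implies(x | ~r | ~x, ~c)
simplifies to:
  ~c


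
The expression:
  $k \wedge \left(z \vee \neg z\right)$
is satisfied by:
  {k: True}


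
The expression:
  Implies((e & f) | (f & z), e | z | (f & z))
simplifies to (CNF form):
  True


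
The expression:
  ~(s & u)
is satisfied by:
  {s: False, u: False}
  {u: True, s: False}
  {s: True, u: False}


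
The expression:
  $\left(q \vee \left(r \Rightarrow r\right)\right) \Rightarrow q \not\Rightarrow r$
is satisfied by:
  {q: True, r: False}


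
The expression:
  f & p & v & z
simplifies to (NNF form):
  f & p & v & z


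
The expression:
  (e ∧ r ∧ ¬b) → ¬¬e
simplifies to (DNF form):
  True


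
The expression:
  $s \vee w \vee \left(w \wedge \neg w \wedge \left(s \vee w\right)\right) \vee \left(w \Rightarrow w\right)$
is always true.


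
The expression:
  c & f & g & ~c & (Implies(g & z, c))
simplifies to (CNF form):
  False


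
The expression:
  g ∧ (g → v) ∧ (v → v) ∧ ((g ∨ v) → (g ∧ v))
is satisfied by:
  {g: True, v: True}


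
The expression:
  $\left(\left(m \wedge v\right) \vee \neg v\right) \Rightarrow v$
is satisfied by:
  {v: True}


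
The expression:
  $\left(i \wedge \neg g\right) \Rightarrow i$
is always true.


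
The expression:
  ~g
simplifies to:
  ~g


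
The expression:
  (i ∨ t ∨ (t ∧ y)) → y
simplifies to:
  y ∨ (¬i ∧ ¬t)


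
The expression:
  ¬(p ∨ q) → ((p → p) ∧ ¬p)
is always true.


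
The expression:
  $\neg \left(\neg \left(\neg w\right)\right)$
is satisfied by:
  {w: False}


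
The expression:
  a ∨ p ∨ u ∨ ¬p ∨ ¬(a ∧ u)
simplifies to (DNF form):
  True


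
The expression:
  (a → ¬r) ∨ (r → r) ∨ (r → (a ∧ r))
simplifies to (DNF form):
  True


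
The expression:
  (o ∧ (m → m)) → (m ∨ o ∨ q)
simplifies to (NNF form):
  True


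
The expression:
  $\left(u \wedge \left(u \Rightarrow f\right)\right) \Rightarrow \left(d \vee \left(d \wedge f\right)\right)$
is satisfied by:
  {d: True, u: False, f: False}
  {u: False, f: False, d: False}
  {f: True, d: True, u: False}
  {f: True, u: False, d: False}
  {d: True, u: True, f: False}
  {u: True, d: False, f: False}
  {f: True, u: True, d: True}


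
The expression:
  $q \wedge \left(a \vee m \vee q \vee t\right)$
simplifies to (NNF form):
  $q$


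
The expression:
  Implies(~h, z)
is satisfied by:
  {z: True, h: True}
  {z: True, h: False}
  {h: True, z: False}


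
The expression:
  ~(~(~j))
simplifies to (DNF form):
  ~j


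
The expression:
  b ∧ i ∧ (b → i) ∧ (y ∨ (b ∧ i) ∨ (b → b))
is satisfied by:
  {i: True, b: True}


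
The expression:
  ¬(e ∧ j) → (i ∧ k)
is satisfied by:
  {k: True, e: True, j: True, i: True}
  {k: True, e: True, j: True, i: False}
  {k: True, e: True, i: True, j: False}
  {k: True, j: True, i: True, e: False}
  {k: True, j: False, i: True, e: False}
  {e: True, j: True, i: True, k: False}
  {e: True, j: True, i: False, k: False}


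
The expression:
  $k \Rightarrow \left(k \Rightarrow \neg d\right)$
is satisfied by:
  {k: False, d: False}
  {d: True, k: False}
  {k: True, d: False}


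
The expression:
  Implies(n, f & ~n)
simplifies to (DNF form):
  ~n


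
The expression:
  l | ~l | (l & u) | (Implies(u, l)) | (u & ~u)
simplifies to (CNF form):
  True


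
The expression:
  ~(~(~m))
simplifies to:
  ~m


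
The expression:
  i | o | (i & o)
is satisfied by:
  {i: True, o: True}
  {i: True, o: False}
  {o: True, i: False}


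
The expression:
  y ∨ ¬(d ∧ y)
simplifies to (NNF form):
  True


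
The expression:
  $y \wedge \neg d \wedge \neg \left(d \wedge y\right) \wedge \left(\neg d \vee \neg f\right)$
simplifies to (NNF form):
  $y \wedge \neg d$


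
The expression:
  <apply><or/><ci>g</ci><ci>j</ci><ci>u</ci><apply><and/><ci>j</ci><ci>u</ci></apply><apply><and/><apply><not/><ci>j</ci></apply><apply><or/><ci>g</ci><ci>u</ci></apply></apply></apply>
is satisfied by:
  {g: True, u: True, j: True}
  {g: True, u: True, j: False}
  {g: True, j: True, u: False}
  {g: True, j: False, u: False}
  {u: True, j: True, g: False}
  {u: True, j: False, g: False}
  {j: True, u: False, g: False}


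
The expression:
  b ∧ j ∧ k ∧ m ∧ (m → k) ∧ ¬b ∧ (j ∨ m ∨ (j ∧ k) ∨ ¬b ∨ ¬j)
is never true.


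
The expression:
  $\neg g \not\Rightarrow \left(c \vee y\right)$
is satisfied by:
  {g: False, y: False, c: False}


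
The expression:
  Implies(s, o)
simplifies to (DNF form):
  o | ~s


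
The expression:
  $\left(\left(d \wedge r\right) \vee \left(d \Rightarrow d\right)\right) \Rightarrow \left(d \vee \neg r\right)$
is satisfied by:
  {d: True, r: False}
  {r: False, d: False}
  {r: True, d: True}


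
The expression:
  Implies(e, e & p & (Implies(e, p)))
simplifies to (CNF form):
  p | ~e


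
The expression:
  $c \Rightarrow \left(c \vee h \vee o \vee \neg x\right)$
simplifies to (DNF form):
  $\text{True}$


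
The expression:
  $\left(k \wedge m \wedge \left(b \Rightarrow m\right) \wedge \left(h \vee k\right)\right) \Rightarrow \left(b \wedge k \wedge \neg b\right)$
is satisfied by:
  {k: False, m: False}
  {m: True, k: False}
  {k: True, m: False}


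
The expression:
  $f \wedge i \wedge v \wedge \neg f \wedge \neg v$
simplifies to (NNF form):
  $\text{False}$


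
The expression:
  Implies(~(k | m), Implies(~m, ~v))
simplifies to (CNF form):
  k | m | ~v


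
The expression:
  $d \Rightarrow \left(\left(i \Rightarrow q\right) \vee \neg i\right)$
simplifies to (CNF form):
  $q \vee \neg d \vee \neg i$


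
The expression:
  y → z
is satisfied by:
  {z: True, y: False}
  {y: False, z: False}
  {y: True, z: True}


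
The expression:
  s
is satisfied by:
  {s: True}


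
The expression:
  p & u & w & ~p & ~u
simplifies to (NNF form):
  False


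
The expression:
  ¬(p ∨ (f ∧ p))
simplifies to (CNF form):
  ¬p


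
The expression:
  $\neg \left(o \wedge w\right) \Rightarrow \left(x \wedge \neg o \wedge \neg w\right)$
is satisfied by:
  {o: True, w: True, x: True}
  {o: True, w: True, x: False}
  {x: True, o: False, w: False}


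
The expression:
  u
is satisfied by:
  {u: True}


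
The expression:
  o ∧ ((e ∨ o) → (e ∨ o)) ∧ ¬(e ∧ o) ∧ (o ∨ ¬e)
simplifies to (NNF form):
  o ∧ ¬e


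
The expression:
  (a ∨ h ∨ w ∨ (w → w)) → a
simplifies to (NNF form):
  a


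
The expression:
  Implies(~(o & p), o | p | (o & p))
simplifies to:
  o | p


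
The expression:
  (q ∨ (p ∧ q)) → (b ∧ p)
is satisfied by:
  {b: True, p: True, q: False}
  {b: True, p: False, q: False}
  {p: True, b: False, q: False}
  {b: False, p: False, q: False}
  {b: True, q: True, p: True}


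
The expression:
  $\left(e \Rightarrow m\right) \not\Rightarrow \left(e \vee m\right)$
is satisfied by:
  {e: False, m: False}


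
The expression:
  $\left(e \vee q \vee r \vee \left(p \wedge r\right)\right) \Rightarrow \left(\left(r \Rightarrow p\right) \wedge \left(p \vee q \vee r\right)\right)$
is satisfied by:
  {p: True, q: True, e: False, r: False}
  {p: True, q: False, e: False, r: False}
  {p: True, e: True, q: True, r: False}
  {p: True, e: True, q: False, r: False}
  {r: True, p: True, q: True, e: False}
  {r: True, p: True, q: False, e: False}
  {r: True, p: True, e: True, q: True}
  {r: True, p: True, e: True, q: False}
  {q: True, p: False, e: False, r: False}
  {p: False, q: False, e: False, r: False}
  {e: True, q: True, p: False, r: False}


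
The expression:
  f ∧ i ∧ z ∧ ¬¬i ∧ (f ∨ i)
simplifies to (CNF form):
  f ∧ i ∧ z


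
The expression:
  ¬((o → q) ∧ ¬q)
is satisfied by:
  {q: True, o: True}
  {q: True, o: False}
  {o: True, q: False}


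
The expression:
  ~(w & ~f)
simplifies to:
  f | ~w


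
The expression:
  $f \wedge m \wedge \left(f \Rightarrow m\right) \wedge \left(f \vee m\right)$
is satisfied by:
  {m: True, f: True}


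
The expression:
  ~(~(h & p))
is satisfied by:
  {h: True, p: True}


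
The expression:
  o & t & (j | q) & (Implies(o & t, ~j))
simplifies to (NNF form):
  o & q & t & ~j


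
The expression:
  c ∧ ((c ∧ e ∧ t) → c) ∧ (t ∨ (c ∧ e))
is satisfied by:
  {c: True, t: True, e: True}
  {c: True, t: True, e: False}
  {c: True, e: True, t: False}


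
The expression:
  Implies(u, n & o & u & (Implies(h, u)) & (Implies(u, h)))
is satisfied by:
  {o: True, n: True, h: True, u: False}
  {o: True, n: True, h: False, u: False}
  {o: True, h: True, n: False, u: False}
  {o: True, h: False, n: False, u: False}
  {n: True, h: True, o: False, u: False}
  {n: True, o: False, h: False, u: False}
  {n: False, h: True, o: False, u: False}
  {n: False, o: False, h: False, u: False}
  {o: True, u: True, n: True, h: True}


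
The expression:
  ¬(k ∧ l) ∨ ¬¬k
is always true.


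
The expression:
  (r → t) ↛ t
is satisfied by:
  {r: False, t: False}


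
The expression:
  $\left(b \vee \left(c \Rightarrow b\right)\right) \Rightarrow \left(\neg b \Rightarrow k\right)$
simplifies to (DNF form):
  $b \vee c \vee k$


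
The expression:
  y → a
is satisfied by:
  {a: True, y: False}
  {y: False, a: False}
  {y: True, a: True}


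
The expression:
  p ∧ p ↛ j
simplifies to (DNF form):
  p ∧ ¬j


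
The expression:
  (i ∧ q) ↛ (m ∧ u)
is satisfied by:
  {i: True, q: True, u: False, m: False}
  {i: True, m: True, q: True, u: False}
  {i: True, u: True, q: True, m: False}


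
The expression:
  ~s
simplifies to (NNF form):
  ~s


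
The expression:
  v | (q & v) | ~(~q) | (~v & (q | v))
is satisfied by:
  {q: True, v: True}
  {q: True, v: False}
  {v: True, q: False}


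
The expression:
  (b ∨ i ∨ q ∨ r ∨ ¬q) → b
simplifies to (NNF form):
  b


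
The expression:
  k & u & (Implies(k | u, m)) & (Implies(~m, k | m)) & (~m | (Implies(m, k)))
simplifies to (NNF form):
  k & m & u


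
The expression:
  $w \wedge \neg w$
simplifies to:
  $\text{False}$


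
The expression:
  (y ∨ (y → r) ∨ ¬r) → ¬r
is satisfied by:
  {r: False}


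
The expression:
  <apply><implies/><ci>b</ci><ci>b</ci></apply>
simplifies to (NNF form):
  <true/>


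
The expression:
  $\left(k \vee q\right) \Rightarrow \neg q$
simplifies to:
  $\neg q$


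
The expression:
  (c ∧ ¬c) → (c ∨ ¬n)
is always true.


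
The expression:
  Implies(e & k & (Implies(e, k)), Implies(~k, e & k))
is always true.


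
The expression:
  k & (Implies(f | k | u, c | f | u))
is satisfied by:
  {c: True, u: True, f: True, k: True}
  {c: True, u: True, k: True, f: False}
  {c: True, f: True, k: True, u: False}
  {c: True, k: True, f: False, u: False}
  {u: True, k: True, f: True, c: False}
  {u: True, k: True, f: False, c: False}
  {k: True, f: True, u: False, c: False}


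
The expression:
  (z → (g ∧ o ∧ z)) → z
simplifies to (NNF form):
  z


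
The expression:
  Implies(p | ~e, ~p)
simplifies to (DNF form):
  ~p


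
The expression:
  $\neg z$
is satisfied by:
  {z: False}


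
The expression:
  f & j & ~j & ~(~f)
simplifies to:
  False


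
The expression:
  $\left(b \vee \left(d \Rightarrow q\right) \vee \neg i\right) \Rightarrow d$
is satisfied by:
  {d: True}


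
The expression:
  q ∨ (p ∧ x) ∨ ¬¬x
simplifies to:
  q ∨ x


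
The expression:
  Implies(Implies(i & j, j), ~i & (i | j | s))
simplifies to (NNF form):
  ~i & (j | s)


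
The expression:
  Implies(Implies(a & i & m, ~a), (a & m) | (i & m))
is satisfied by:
  {m: True, i: True, a: True}
  {m: True, i: True, a: False}
  {m: True, a: True, i: False}


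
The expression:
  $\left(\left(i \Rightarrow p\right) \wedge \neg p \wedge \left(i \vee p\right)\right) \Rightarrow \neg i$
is always true.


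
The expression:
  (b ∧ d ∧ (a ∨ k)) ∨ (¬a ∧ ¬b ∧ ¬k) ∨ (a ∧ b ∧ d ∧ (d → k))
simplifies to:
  (b ∨ ¬a) ∧ (b ∨ ¬k) ∧ (d ∨ ¬b) ∧ (a ∨ k ∨ ¬b)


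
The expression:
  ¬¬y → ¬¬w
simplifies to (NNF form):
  w ∨ ¬y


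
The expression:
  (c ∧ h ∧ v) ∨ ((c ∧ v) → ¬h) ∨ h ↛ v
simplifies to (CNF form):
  True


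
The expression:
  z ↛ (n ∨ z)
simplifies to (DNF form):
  False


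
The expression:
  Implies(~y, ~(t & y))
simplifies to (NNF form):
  True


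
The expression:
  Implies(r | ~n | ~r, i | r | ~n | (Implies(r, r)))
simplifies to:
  True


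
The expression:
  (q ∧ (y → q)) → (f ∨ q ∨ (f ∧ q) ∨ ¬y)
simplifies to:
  True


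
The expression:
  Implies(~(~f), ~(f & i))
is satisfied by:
  {i: False, f: False}
  {f: True, i: False}
  {i: True, f: False}


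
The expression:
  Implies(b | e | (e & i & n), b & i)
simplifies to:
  (b & i) | (~b & ~e)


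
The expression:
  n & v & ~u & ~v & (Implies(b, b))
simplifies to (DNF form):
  False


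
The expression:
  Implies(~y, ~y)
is always true.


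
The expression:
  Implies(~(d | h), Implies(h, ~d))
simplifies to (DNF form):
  True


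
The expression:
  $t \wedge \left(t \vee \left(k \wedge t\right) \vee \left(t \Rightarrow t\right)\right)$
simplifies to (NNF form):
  $t$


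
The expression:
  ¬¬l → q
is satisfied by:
  {q: True, l: False}
  {l: False, q: False}
  {l: True, q: True}


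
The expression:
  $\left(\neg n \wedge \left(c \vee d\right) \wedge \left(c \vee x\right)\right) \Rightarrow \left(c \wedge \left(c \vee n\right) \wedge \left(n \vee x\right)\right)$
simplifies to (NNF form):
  $n \vee \left(c \wedge x\right) \vee \left(\neg c \wedge \neg d\right) \vee \left(\neg c \wedge \neg x\right)$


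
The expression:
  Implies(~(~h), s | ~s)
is always true.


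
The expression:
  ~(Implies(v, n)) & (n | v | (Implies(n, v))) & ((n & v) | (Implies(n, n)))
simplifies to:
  v & ~n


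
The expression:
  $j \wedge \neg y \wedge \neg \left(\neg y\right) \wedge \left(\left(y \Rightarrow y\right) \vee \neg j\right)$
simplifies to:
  $\text{False}$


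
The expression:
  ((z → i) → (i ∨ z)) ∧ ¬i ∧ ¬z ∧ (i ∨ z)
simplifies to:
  False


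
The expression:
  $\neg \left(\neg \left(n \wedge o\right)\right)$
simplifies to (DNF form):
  $n \wedge o$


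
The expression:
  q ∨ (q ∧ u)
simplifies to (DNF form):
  q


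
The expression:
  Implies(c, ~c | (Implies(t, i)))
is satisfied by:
  {i: True, c: False, t: False}
  {c: False, t: False, i: False}
  {i: True, t: True, c: False}
  {t: True, c: False, i: False}
  {i: True, c: True, t: False}
  {c: True, i: False, t: False}
  {i: True, t: True, c: True}


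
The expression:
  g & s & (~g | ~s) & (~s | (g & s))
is never true.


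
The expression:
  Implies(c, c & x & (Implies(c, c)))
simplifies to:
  x | ~c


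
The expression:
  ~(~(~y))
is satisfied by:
  {y: False}


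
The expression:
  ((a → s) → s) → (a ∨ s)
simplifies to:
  True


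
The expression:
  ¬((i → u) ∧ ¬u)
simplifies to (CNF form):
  i ∨ u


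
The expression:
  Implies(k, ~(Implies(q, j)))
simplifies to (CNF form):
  (q | ~k) & (~j | ~k)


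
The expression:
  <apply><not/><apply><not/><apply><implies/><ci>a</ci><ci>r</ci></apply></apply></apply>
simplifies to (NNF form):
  <apply><or/><ci>r</ci><apply><not/><ci>a</ci></apply></apply>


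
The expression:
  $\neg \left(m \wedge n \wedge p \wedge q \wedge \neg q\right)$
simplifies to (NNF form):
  $\text{True}$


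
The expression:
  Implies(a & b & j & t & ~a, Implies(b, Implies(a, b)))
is always true.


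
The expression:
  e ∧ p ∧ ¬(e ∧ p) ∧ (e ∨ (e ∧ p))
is never true.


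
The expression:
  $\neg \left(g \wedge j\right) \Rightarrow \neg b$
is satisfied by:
  {j: True, g: True, b: False}
  {j: True, g: False, b: False}
  {g: True, j: False, b: False}
  {j: False, g: False, b: False}
  {b: True, j: True, g: True}


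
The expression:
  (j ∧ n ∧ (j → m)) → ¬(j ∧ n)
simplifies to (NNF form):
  ¬j ∨ ¬m ∨ ¬n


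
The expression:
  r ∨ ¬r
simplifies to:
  True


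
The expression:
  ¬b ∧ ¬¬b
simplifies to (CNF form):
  False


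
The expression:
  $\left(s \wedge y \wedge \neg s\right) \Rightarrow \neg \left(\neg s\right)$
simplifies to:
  $\text{True}$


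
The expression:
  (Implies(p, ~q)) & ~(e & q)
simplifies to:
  ~q | (~e & ~p)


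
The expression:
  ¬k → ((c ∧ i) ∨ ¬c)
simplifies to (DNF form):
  i ∨ k ∨ ¬c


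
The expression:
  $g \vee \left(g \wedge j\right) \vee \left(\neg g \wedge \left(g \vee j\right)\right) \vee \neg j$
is always true.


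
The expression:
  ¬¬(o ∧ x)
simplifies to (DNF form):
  o ∧ x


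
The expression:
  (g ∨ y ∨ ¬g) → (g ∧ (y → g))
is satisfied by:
  {g: True}


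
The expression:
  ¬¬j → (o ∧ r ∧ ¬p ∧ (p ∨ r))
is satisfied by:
  {o: True, r: True, j: False, p: False}
  {o: True, r: False, j: False, p: False}
  {r: True, p: False, o: False, j: False}
  {p: False, r: False, o: False, j: False}
  {p: True, o: True, r: True, j: False}
  {p: True, o: True, r: False, j: False}
  {p: True, r: True, o: False, j: False}
  {p: True, r: False, o: False, j: False}
  {j: True, o: True, r: True, p: False}


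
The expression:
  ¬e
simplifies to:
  ¬e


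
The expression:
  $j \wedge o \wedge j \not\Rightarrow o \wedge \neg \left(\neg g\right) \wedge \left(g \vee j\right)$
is never true.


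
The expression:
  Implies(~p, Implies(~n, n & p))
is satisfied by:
  {n: True, p: True}
  {n: True, p: False}
  {p: True, n: False}


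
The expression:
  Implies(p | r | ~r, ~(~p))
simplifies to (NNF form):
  p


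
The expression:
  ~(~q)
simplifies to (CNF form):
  q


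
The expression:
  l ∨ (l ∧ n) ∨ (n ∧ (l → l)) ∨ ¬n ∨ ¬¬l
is always true.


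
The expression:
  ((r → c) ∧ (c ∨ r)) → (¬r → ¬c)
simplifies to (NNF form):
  r ∨ ¬c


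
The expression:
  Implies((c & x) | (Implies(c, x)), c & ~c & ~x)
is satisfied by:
  {c: True, x: False}


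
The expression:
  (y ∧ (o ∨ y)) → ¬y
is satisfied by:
  {y: False}


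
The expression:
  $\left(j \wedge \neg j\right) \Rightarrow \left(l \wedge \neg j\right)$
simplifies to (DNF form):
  $\text{True}$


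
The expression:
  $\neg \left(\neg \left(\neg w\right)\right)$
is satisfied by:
  {w: False}


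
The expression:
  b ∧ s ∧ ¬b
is never true.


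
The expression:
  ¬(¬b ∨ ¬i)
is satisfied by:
  {i: True, b: True}


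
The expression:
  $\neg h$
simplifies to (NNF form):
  $\neg h$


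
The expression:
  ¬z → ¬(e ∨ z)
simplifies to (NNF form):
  z ∨ ¬e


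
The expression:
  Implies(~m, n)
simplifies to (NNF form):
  m | n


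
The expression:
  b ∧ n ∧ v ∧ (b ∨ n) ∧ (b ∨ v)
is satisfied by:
  {b: True, n: True, v: True}


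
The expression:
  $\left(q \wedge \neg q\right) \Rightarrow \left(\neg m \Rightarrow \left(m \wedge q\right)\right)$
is always true.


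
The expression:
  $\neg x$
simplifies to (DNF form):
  $\neg x$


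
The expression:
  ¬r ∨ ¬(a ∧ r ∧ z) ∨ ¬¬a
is always true.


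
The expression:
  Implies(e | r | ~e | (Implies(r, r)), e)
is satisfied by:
  {e: True}


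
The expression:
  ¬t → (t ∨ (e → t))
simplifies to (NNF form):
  t ∨ ¬e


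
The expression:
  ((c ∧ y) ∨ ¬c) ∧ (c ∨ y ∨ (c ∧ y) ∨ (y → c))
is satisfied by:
  {y: True, c: False}
  {c: False, y: False}
  {c: True, y: True}


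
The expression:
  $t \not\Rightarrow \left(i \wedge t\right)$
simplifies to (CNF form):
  $t \wedge \neg i$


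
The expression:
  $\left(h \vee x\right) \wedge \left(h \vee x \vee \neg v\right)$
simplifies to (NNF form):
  $h \vee x$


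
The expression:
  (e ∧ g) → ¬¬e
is always true.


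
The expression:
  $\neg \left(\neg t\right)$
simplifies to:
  $t$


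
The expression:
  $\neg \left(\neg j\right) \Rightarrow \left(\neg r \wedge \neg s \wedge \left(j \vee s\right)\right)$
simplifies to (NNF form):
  $\left(\neg r \wedge \neg s\right) \vee \neg j$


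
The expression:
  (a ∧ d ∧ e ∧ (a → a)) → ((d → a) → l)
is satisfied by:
  {l: True, e: False, d: False, a: False}
  {a: False, e: False, l: False, d: False}
  {a: True, l: True, e: False, d: False}
  {a: True, e: False, l: False, d: False}
  {d: True, l: True, a: False, e: False}
  {d: True, a: False, e: False, l: False}
  {d: True, a: True, l: True, e: False}
  {d: True, a: True, e: False, l: False}
  {l: True, e: True, d: False, a: False}
  {e: True, d: False, l: False, a: False}
  {a: True, e: True, l: True, d: False}
  {a: True, e: True, d: False, l: False}
  {l: True, e: True, d: True, a: False}
  {e: True, d: True, a: False, l: False}
  {a: True, e: True, d: True, l: True}


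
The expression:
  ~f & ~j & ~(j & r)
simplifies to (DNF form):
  ~f & ~j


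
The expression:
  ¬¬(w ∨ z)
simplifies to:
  w ∨ z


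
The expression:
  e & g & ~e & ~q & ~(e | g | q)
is never true.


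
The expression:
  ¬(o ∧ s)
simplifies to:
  ¬o ∨ ¬s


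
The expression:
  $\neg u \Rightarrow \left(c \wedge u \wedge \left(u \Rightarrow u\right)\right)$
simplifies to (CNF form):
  $u$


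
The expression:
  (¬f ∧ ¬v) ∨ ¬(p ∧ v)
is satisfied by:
  {p: False, v: False}
  {v: True, p: False}
  {p: True, v: False}


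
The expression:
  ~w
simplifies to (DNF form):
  ~w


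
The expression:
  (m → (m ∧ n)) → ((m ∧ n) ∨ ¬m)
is always true.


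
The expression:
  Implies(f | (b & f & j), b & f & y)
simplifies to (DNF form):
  ~f | (b & y)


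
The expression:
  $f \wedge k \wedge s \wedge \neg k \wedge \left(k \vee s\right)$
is never true.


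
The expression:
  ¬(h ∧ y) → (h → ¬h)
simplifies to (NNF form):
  y ∨ ¬h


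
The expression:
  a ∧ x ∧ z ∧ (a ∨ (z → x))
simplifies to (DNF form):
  a ∧ x ∧ z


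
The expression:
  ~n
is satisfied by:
  {n: False}


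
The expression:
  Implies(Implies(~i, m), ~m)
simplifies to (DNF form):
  ~m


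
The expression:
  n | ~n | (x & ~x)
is always true.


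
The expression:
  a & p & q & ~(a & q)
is never true.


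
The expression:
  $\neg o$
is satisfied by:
  {o: False}


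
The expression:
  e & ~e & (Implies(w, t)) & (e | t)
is never true.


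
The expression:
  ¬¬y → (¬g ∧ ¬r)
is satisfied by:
  {g: False, y: False, r: False}
  {r: True, g: False, y: False}
  {g: True, r: False, y: False}
  {r: True, g: True, y: False}
  {y: True, r: False, g: False}


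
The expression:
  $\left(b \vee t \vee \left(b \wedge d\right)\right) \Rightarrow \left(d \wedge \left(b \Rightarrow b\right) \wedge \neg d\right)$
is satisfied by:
  {t: False, b: False}


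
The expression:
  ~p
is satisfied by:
  {p: False}


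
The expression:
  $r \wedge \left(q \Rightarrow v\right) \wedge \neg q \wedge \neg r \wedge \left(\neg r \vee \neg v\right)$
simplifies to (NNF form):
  $\text{False}$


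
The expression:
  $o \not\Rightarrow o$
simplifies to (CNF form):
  $\text{False}$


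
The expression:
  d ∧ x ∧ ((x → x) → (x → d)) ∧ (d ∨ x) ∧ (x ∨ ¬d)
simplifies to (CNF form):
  d ∧ x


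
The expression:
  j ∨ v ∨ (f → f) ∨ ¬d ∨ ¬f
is always true.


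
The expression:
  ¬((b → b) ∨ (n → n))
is never true.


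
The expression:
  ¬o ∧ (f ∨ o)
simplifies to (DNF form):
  f ∧ ¬o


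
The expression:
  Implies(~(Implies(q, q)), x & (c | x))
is always true.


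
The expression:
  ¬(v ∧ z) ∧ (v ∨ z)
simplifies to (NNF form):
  (v ∧ ¬z) ∨ (z ∧ ¬v)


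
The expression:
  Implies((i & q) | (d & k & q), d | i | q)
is always true.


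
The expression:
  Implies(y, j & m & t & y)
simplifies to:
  ~y | (j & m & t)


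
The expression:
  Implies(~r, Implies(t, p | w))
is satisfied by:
  {r: True, p: True, w: True, t: False}
  {r: True, p: True, w: False, t: False}
  {r: True, w: True, t: False, p: False}
  {r: True, w: False, t: False, p: False}
  {p: True, w: True, t: False, r: False}
  {p: True, w: False, t: False, r: False}
  {w: True, p: False, t: False, r: False}
  {w: False, p: False, t: False, r: False}
  {r: True, p: True, t: True, w: True}
  {r: True, p: True, t: True, w: False}
  {r: True, t: True, w: True, p: False}
  {r: True, t: True, w: False, p: False}
  {t: True, p: True, w: True, r: False}
  {t: True, p: True, w: False, r: False}
  {t: True, w: True, p: False, r: False}


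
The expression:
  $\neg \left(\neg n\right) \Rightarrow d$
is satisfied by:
  {d: True, n: False}
  {n: False, d: False}
  {n: True, d: True}


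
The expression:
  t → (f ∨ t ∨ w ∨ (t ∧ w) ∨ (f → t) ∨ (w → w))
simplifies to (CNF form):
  True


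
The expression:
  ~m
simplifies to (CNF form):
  ~m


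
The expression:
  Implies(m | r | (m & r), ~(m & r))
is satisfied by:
  {m: False, r: False}
  {r: True, m: False}
  {m: True, r: False}


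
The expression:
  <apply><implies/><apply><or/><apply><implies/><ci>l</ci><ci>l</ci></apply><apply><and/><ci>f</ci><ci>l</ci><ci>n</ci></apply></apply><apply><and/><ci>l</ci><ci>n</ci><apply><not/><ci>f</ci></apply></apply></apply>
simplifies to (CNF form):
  <apply><and/><ci>l</ci><ci>n</ci><apply><not/><ci>f</ci></apply></apply>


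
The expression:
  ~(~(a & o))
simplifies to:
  a & o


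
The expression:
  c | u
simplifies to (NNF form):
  c | u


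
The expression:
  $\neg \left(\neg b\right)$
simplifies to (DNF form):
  $b$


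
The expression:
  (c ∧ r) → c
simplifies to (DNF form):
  True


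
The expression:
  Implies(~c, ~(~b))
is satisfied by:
  {b: True, c: True}
  {b: True, c: False}
  {c: True, b: False}


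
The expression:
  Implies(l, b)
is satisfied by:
  {b: True, l: False}
  {l: False, b: False}
  {l: True, b: True}


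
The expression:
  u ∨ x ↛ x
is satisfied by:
  {u: True}


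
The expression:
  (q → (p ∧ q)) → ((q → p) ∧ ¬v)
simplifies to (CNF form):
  (q ∨ ¬v) ∧ (¬p ∨ ¬v)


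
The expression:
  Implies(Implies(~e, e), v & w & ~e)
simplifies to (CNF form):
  ~e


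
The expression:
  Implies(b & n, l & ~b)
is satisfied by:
  {n: False, b: False}
  {b: True, n: False}
  {n: True, b: False}


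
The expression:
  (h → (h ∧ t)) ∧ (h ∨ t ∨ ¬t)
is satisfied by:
  {t: True, h: False}
  {h: False, t: False}
  {h: True, t: True}


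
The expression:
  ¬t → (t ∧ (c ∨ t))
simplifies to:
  t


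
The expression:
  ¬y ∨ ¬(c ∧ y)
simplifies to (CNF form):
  ¬c ∨ ¬y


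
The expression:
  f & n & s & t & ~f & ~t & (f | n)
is never true.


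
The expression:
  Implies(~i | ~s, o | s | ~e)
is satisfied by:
  {s: True, o: True, e: False}
  {s: True, e: False, o: False}
  {o: True, e: False, s: False}
  {o: False, e: False, s: False}
  {s: True, o: True, e: True}
  {s: True, e: True, o: False}
  {o: True, e: True, s: False}


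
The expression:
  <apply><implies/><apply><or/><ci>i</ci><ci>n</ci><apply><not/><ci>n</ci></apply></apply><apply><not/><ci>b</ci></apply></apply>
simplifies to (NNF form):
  <apply><not/><ci>b</ci></apply>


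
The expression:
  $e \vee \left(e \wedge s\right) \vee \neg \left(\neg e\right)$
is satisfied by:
  {e: True}


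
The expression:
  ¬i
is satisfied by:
  {i: False}


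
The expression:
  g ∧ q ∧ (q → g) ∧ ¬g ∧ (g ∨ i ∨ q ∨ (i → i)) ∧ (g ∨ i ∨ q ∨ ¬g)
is never true.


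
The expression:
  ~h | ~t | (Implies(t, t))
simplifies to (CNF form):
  True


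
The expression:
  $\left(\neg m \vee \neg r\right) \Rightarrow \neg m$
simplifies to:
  $r \vee \neg m$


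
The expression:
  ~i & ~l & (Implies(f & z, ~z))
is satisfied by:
  {z: False, f: False, l: False, i: False}
  {f: True, i: False, z: False, l: False}
  {z: True, i: False, f: False, l: False}


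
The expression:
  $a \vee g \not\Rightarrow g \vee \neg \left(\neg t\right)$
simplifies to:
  $a \vee t$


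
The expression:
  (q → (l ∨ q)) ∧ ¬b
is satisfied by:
  {b: False}


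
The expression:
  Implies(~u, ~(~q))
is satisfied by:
  {q: True, u: True}
  {q: True, u: False}
  {u: True, q: False}


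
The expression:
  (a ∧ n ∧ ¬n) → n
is always true.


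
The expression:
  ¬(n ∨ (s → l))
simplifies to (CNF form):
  s ∧ ¬l ∧ ¬n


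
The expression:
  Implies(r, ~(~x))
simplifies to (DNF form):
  x | ~r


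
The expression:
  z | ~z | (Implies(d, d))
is always true.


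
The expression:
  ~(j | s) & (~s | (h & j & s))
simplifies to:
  ~j & ~s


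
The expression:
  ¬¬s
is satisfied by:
  {s: True}


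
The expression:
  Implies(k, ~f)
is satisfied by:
  {k: False, f: False}
  {f: True, k: False}
  {k: True, f: False}


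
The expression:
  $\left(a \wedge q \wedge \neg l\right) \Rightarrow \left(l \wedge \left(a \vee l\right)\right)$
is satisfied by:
  {l: True, a: False, q: False}
  {l: False, a: False, q: False}
  {q: True, l: True, a: False}
  {q: True, l: False, a: False}
  {a: True, l: True, q: False}
  {a: True, l: False, q: False}
  {a: True, q: True, l: True}


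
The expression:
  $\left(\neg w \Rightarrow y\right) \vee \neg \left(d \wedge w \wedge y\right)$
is always true.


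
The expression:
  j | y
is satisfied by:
  {y: True, j: True}
  {y: True, j: False}
  {j: True, y: False}


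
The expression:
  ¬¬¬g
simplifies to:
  ¬g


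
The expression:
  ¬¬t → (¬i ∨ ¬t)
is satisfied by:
  {t: False, i: False}
  {i: True, t: False}
  {t: True, i: False}


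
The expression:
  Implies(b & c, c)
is always true.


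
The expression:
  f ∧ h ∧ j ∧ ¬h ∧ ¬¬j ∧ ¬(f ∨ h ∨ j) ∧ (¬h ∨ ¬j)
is never true.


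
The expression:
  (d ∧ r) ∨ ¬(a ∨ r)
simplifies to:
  (d ∧ r) ∨ (¬a ∧ ¬r)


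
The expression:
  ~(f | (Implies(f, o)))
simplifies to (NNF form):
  False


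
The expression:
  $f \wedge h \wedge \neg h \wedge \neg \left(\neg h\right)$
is never true.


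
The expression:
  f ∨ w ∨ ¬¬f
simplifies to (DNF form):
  f ∨ w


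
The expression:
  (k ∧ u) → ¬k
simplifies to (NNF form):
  ¬k ∨ ¬u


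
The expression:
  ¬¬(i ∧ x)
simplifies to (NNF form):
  i ∧ x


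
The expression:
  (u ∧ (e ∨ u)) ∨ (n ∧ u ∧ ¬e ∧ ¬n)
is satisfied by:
  {u: True}


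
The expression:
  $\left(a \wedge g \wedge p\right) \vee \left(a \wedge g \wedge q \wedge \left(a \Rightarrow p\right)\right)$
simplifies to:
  $a \wedge g \wedge p$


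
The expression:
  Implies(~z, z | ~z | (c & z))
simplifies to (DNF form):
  True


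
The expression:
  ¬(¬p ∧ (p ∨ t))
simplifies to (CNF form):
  p ∨ ¬t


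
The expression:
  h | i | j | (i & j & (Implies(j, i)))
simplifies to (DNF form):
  h | i | j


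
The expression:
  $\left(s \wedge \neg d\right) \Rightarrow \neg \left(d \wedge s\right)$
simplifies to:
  $\text{True}$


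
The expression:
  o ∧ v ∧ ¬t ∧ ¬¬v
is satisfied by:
  {o: True, v: True, t: False}


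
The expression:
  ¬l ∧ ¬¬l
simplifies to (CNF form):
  False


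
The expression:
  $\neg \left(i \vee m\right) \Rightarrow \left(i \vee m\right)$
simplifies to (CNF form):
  $i \vee m$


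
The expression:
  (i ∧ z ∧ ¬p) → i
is always true.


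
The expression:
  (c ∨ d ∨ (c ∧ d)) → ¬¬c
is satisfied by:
  {c: True, d: False}
  {d: False, c: False}
  {d: True, c: True}


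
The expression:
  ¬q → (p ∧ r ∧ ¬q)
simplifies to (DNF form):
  q ∨ (p ∧ r)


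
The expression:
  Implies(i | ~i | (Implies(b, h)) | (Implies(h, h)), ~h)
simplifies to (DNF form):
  ~h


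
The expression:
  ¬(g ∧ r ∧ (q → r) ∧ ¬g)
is always true.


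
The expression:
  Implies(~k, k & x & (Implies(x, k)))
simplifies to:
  k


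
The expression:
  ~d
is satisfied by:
  {d: False}


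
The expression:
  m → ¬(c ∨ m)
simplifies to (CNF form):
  ¬m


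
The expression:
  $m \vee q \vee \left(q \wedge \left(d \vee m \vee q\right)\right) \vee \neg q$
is always true.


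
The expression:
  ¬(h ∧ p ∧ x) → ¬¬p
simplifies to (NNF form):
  p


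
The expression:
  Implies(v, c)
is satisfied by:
  {c: True, v: False}
  {v: False, c: False}
  {v: True, c: True}


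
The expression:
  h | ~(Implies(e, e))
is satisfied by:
  {h: True}


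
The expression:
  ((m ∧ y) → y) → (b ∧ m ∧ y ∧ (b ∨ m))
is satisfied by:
  {m: True, b: True, y: True}


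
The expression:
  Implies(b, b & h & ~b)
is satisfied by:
  {b: False}


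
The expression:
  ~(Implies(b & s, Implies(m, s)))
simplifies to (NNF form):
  False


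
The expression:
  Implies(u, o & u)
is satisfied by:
  {o: True, u: False}
  {u: False, o: False}
  {u: True, o: True}


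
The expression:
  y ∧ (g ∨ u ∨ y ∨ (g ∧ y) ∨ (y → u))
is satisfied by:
  {y: True}


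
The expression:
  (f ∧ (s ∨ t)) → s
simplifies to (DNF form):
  s ∨ ¬f ∨ ¬t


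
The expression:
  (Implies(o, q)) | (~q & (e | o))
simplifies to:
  True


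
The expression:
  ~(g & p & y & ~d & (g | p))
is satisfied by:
  {d: True, p: False, y: False, g: False}
  {d: False, p: False, y: False, g: False}
  {g: True, d: True, p: False, y: False}
  {g: True, d: False, p: False, y: False}
  {d: True, y: True, g: False, p: False}
  {y: True, g: False, p: False, d: False}
  {g: True, y: True, d: True, p: False}
  {g: True, y: True, d: False, p: False}
  {d: True, p: True, g: False, y: False}
  {p: True, g: False, y: False, d: False}
  {d: True, g: True, p: True, y: False}
  {g: True, p: True, d: False, y: False}
  {d: True, y: True, p: True, g: False}
  {y: True, p: True, g: False, d: False}
  {g: True, y: True, p: True, d: True}


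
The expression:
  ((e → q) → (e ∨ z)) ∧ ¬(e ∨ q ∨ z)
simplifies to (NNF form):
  False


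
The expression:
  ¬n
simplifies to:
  ¬n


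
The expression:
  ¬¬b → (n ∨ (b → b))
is always true.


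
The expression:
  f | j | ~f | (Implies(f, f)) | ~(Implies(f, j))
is always true.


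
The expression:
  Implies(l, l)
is always true.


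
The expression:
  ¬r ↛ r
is always true.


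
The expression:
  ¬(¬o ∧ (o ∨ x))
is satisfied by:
  {o: True, x: False}
  {x: False, o: False}
  {x: True, o: True}


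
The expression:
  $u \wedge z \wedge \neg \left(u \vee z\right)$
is never true.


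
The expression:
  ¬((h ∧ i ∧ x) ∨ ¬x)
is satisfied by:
  {x: True, h: False, i: False}
  {i: True, x: True, h: False}
  {h: True, x: True, i: False}


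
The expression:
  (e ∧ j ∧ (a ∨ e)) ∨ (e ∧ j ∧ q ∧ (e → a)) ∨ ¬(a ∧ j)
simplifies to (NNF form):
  e ∨ ¬a ∨ ¬j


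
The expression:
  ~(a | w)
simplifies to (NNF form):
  ~a & ~w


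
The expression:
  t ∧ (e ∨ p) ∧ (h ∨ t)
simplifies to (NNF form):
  t ∧ (e ∨ p)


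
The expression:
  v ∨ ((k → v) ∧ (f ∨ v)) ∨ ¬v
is always true.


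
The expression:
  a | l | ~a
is always true.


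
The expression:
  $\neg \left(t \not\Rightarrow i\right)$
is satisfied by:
  {i: True, t: False}
  {t: False, i: False}
  {t: True, i: True}


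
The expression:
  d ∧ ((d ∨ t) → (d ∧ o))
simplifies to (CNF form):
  d ∧ o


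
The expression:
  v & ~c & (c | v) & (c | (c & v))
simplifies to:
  False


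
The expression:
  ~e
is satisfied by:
  {e: False}


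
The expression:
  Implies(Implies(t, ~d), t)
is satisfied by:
  {t: True}


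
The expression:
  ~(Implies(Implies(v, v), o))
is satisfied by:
  {o: False}


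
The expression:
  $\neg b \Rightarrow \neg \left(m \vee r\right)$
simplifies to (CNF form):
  $\left(b \vee \neg m\right) \wedge \left(b \vee \neg r\right)$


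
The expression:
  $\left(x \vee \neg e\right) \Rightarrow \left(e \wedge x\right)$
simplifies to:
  $e$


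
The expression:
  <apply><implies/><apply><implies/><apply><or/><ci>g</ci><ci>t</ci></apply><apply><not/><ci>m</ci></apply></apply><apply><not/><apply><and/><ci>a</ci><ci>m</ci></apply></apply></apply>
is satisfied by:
  {t: True, g: True, m: False, a: False}
  {t: True, m: False, g: False, a: False}
  {g: True, t: False, m: False, a: False}
  {t: False, m: False, g: False, a: False}
  {a: True, t: True, g: True, m: False}
  {a: True, t: True, m: False, g: False}
  {a: True, g: True, t: False, m: False}
  {a: True, t: False, m: False, g: False}
  {t: True, m: True, g: True, a: False}
  {t: True, m: True, a: False, g: False}
  {m: True, g: True, a: False, t: False}
  {m: True, a: False, g: False, t: False}
  {t: True, m: True, a: True, g: True}
  {t: True, m: True, a: True, g: False}
  {m: True, a: True, g: True, t: False}


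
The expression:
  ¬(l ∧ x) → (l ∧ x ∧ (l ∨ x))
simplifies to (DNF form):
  l ∧ x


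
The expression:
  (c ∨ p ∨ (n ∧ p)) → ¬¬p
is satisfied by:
  {p: True, c: False}
  {c: False, p: False}
  {c: True, p: True}


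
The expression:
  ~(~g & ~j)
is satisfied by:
  {g: True, j: True}
  {g: True, j: False}
  {j: True, g: False}


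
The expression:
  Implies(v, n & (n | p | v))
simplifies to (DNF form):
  n | ~v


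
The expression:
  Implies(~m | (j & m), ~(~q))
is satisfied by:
  {q: True, m: True, j: False}
  {q: True, j: False, m: False}
  {q: True, m: True, j: True}
  {q: True, j: True, m: False}
  {m: True, j: False, q: False}


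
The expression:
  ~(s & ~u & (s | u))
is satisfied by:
  {u: True, s: False}
  {s: False, u: False}
  {s: True, u: True}
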